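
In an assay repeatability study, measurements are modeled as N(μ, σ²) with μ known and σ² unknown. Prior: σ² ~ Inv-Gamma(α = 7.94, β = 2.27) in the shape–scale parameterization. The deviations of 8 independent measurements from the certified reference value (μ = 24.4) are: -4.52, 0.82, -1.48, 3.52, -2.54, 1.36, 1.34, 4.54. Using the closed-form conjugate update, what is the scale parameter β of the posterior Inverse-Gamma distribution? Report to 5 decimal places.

35.46600

With known mean μ and an Inverse-Gamma(α, β) prior on σ², the Normal likelihood is conjugate: posterior is Inv-Gamma(α + n/2, β + Σ(xᵢ−μ)²/2).
Σ(xᵢ−μ)² = (-4.52)² + (0.82)² + (-1.48)² + (3.52)² + (-2.54)² + (1.36)² + (1.34)² + (4.54)² = 66.3920.
Posterior: Inv-Gamma(7.94 + 8/2, 2.27 + 66.3920/2) = Inv-Gamma(11.94, 35.46600).
Posterior β = 35.46600.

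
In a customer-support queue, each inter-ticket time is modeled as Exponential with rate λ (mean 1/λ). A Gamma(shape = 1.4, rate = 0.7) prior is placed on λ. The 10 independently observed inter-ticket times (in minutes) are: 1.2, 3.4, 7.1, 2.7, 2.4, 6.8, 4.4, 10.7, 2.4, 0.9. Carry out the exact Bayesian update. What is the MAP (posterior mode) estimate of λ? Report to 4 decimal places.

0.2436

With a Gamma(shape α, rate β) prior on the exponential rate λ, the posterior after n observations with total T = Σxᵢ is Gamma(α+n, β+T).
Sum of observations T = 42.0 minutes; n = 10.
Posterior: Gamma(1.4+10, 0.7+42.0) = Gamma(11.4, 42.7).
Mode = (α−1)/β = 0.2436.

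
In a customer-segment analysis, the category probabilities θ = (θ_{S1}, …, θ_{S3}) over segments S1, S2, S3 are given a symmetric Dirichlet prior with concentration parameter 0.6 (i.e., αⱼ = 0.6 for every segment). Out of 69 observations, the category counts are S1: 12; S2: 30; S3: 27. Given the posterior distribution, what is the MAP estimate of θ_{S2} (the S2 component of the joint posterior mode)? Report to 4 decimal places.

The Dirichlet prior is conjugate to the Multinomial likelihood: each posterior αⱼ = prior αⱼ + observed count nⱼ.
Posterior concentration: (12.6, 30.6, 27.6), total = 70.8.
Joint mode component: (α_{S2}−1)/(Σα−K) = 29.6/67.8 = 0.4366.

0.4366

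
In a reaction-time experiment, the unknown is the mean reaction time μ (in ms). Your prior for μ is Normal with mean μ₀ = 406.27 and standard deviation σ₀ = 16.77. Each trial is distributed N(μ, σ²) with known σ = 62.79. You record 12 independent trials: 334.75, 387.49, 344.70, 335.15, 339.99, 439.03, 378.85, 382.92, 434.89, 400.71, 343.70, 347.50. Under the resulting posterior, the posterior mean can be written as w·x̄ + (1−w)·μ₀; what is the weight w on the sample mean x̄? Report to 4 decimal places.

0.4612

For Normal data with known variance σ², a Normal(μ₀, σ₀²) prior on μ is conjugate. Posterior precision = 1/σ₀² + n/σ²; posterior mean is the precision-weighted average of μ₀ and x̄.
σ₀² = 16.77² = 281.2329, σ² = 62.79² = 3942.5841. Prior precision 1/σ₀² = 1/281.2329; data precision n/σ² = 12/3942.5841.
w = (n/σ²)/(1/σ₀² + n/σ²) = n·σ₀²/(σ² + n·σ₀²) = 12·281.2329/(3942.5841 + 12·281.2329) = 3374.7948/7317.3789 = 0.4612.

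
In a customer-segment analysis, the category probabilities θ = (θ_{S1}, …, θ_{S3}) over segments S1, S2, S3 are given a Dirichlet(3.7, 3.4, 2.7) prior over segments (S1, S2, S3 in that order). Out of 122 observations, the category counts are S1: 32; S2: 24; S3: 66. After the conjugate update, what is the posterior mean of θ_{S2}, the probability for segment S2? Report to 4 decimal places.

The Dirichlet prior is conjugate to the Multinomial likelihood: each posterior αⱼ = prior αⱼ + observed count nⱼ.
Posterior concentration: (35.7, 27.4, 68.7), total = 131.8.
E[θ_{S2}|data] = α_{S2}/Σα = 27.4/131.8 = 0.2079.

0.2079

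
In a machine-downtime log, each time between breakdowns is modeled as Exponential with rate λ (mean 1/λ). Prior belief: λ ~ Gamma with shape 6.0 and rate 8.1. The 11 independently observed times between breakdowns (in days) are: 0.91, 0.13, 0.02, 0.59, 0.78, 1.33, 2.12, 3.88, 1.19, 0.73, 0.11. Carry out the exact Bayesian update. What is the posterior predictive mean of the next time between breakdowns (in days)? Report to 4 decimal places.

1.2431

With a Gamma(shape α, rate β) prior on the exponential rate λ, the posterior after n observations with total T = Σxᵢ is Gamma(α+n, β+T).
Sum of observations T = 11.79 days; n = 11.
Posterior: Gamma(6.0+11, 8.1+11.79) = Gamma(17.0, 19.89).
The predictive distribution for the next observation is Lomax; its mean is β/(α−1) = 19.89/16.0 = 1.2431.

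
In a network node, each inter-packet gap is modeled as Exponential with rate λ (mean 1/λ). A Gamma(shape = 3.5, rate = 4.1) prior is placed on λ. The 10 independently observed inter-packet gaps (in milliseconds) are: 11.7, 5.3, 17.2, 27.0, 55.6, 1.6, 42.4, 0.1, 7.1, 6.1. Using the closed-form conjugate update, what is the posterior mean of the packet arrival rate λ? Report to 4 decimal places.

0.0758

With a Gamma(shape α, rate β) prior on the exponential rate λ, the posterior after n observations with total T = Σxᵢ is Gamma(α+n, β+T).
Sum of observations T = 174.1 milliseconds; n = 10.
Posterior: Gamma(3.5+10, 4.1+174.1) = Gamma(13.5, 178.2).
Posterior mean of λ = α/β = 13.5/178.2 = 0.0758.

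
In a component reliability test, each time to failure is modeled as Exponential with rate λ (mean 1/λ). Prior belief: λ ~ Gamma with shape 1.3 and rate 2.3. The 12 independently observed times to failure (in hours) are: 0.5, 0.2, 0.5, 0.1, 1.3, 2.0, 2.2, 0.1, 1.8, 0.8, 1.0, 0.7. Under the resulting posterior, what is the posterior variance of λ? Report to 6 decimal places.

0.072977

With a Gamma(shape α, rate β) prior on the exponential rate λ, the posterior after n observations with total T = Σxᵢ is Gamma(α+n, β+T).
Sum of observations T = 11.2 hours; n = 12.
Posterior: Gamma(1.3+12, 2.3+11.2) = Gamma(13.3, 13.5).
Var = α/β² = 0.072977.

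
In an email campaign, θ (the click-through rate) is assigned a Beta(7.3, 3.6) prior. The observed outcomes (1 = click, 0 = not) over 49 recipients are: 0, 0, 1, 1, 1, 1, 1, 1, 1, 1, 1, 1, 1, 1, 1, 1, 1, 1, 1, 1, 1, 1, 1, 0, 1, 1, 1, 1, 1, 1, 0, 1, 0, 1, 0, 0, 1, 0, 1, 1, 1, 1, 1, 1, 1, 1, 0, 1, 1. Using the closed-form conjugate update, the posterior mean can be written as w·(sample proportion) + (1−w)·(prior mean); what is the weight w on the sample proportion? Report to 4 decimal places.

0.8180

The Beta prior is conjugate to a Binomial/Bernoulli likelihood; the update adds successes to α and failures to β.
Posterior mean = (α₀+k)/(α₀+β₀+n) = [n/(α₀+β₀+n)]·(k/n) + [(α₀+β₀)/(α₀+β₀+n)]·α₀/(α₀+β₀), so only n and the prior enter the weight.
The weight on the data is w = n/(α₀+β₀+n) = 49/(7.3+3.6+49) = 49/59.9 = 0.8180.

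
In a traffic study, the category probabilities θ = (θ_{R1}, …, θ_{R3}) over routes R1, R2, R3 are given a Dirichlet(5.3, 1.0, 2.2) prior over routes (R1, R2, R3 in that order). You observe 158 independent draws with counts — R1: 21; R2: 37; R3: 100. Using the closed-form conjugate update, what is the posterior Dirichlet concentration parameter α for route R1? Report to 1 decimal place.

26.3

The Dirichlet prior is conjugate to the Multinomial likelihood: each posterior αⱼ = prior αⱼ + observed count nⱼ.
Posterior concentration: (26.3, 38.0, 102.2), total = 166.5.
α_{R1} = 5.3 + 21 = 26.3.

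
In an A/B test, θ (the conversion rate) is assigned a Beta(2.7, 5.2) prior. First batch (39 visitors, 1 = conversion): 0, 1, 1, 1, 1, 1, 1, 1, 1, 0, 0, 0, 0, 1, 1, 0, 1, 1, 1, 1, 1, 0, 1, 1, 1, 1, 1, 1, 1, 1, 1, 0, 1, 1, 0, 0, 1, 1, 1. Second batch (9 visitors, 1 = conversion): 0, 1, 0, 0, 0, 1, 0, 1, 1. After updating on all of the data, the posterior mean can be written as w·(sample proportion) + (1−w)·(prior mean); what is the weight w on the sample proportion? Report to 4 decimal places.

The Beta prior is conjugate to a Binomial/Bernoulli likelihood; the update adds successes to α and failures to β.
Total number of visitors: n = 39 + 9 = 48.
Posterior mean = (α₀+k)/(α₀+β₀+n) = [n/(α₀+β₀+n)]·(k/n) + [(α₀+β₀)/(α₀+β₀+n)]·α₀/(α₀+β₀), so only n and the prior enter the weight.
The weight on the data is w = n/(α₀+β₀+n) = 48/(2.7+5.2+48) = 48/55.9 = 0.8587.

0.8587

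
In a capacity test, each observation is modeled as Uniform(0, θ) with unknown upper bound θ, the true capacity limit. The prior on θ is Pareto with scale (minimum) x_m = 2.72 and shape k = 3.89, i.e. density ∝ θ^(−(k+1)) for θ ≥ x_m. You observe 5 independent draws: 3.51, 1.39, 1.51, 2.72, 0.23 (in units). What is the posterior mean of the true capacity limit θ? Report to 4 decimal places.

A Pareto(scale x_m, shape k) prior on the upper bound θ of Uniform(0, θ) is conjugate: posterior is Pareto(max(x_m, max xᵢ), k + n).
Sample maximum = 3.51; prior scale x_m = 2.72 → posterior scale = max = 3.51.
Posterior shape = 3.89 + 5 = 8.89.
E[θ|data] = k·x_m/(k−1) = 8.89·3.51/7.89 = 3.9549.

3.9549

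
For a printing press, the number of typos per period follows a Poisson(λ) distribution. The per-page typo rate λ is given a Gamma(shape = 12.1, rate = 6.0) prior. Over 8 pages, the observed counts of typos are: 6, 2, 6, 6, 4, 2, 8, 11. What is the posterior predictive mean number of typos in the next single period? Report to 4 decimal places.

4.0786

With a Gamma(shape α, rate β) prior, the Poisson likelihood is conjugate: the posterior is Gamma(α + ΣXᵢ, β + n).
Sum of counts S = 45 over n = 8 pages.
Posterior: Gamma(α+S, β+n) = Gamma(12.1+45, 6.0+8) = Gamma(57.1, 14.0).
The predictive distribution for one future period is NegBinom with mean α/β = 4.0786.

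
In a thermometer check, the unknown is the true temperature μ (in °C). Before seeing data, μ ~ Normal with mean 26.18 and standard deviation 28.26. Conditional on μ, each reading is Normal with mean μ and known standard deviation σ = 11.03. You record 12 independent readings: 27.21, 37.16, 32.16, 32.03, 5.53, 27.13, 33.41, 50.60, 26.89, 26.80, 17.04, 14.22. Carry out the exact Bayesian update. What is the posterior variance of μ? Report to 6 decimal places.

For Normal data with known variance σ², a Normal(μ₀, σ₀²) prior on μ is conjugate. Posterior precision = 1/σ₀² + n/σ²; posterior mean is the precision-weighted average of μ₀ and x̄.
σ₀² = 28.26² = 798.6276, σ² = 11.03² = 121.6609; σ² + n·σ₀² = 121.6609 + 12·798.6276 = 9705.1921.
Posterior precision = 1/σ₀² + n/σ² = 1/798.6276 + 12/121.6609 = (σ² + n·σ₀²)/(σ₀²σ²) = 9705.1921/(798.6276·121.6609); posterior variance σₙ² = σ₀²σ²/(σ² + n·σ₀²) = 798.6276·121.6609/9705.1921 = 10.011317.

10.011317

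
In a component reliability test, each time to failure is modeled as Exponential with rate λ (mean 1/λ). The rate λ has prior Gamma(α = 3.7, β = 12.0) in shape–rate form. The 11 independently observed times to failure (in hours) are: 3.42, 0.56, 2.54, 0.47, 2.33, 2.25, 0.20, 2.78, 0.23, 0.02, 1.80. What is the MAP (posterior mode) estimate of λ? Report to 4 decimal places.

0.4790

With a Gamma(shape α, rate β) prior on the exponential rate λ, the posterior after n observations with total T = Σxᵢ is Gamma(α+n, β+T).
Sum of observations T = 16.60 hours; n = 11.
Posterior: Gamma(3.7+11, 12.0+16.60) = Gamma(14.7, 28.60).
Mode = (α−1)/β = 0.4790.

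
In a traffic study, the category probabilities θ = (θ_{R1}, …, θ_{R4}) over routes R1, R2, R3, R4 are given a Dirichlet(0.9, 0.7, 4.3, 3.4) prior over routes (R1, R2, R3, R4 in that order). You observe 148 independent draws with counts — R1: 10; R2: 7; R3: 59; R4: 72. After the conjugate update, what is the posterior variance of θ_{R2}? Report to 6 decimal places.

The Dirichlet prior is conjugate to the Multinomial likelihood: each posterior αⱼ = prior αⱼ + observed count nⱼ.
Posterior concentration: (10.9, 7.7, 63.3, 75.4), total = 157.3.
Var[θ_j] = α_j(Σα−α_j)/((Σα)²(Σα+1)) = 7.7·149.6/(157.3²·158.3) = 0.000294.

0.000294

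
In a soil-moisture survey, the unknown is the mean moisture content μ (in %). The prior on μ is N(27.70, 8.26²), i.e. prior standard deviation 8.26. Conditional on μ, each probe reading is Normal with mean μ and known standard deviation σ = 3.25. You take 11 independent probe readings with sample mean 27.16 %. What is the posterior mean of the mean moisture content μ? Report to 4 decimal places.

For Normal data with known variance σ², a Normal(μ₀, σ₀²) prior on μ is conjugate. Posterior precision = 1/σ₀² + n/σ²; posterior mean is the precision-weighted average of μ₀ and x̄.
n·x̄ = 11·27.16 = 298.76.
σ₀² = 8.26² = 68.2276, σ² = 3.25² = 10.5625; σ² + n·σ₀² = 10.5625 + 11·68.2276 = 761.0661.
Posterior mean = (μ₀/σ₀² + n·x̄/σ²)/(1/σ₀² + n/σ²) = (σ²·μ₀ + σ₀²·n·x̄)/(σ² + n·σ₀²) = (10.5625·27.70 + 68.2276·298.76)/761.0661 = 20676.259026/761.0661 = 27.1675.

27.1675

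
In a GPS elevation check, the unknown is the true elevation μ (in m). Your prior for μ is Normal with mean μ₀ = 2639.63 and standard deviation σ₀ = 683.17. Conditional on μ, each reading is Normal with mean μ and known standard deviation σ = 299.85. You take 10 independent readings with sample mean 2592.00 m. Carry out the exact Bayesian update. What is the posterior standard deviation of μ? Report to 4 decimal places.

93.9206

For Normal data with known variance σ², a Normal(μ₀, σ₀²) prior on μ is conjugate. Posterior precision = 1/σ₀² + n/σ²; posterior mean is the precision-weighted average of μ₀ and x̄.
σ₀² = 683.17² = 466721.2489, σ² = 299.85² = 89910.0225; σ² + n·σ₀² = 89910.0225 + 10·466721.2489 = 4757122.5115.
Posterior precision = 1/σ₀² + n/σ² = 1/466721.2489 + 10/89910.0225 = (σ² + n·σ₀²)/(σ₀²σ²) = 4757122.5115/(466721.2489·89910.0225); posterior variance σₙ² = σ₀²σ²/(σ² + n·σ₀²) = 466721.2489·89910.0225/4757122.5115 = 8821.071538.
Posterior SD = √σₙ² = √(466721.2489·89910.0225/4757122.5115) = 93.9206.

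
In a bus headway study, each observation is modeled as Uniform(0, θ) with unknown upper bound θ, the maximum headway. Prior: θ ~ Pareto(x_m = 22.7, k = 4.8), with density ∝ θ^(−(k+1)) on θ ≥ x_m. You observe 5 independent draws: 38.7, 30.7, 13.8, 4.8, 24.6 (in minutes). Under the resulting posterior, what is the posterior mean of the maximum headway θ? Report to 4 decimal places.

43.0977

A Pareto(scale x_m, shape k) prior on the upper bound θ of Uniform(0, θ) is conjugate: posterior is Pareto(max(x_m, max xᵢ), k + n).
Sample maximum = 38.7; prior scale x_m = 22.7 → posterior scale = max = 38.7.
Posterior shape = 4.8 + 5 = 9.8.
E[θ|data] = k·x_m/(k−1) = 9.8·38.7/8.8 = 43.0977.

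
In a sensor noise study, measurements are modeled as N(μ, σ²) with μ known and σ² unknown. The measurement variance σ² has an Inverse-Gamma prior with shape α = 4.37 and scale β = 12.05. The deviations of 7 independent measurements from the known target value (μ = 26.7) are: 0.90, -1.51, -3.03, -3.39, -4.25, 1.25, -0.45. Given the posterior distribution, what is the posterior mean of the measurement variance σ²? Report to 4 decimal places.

With known mean μ and an Inverse-Gamma(α, β) prior on σ², the Normal likelihood is conjugate: posterior is Inv-Gamma(α + n/2, β + Σ(xᵢ−μ)²/2).
Σ(xᵢ−μ)² = (0.90)² + (-1.51)² + (-3.03)² + (-3.39)² + (-4.25)² + (1.25)² + (-0.45)² = 43.5906.
Posterior: Inv-Gamma(4.37 + 7/2, 12.05 + 43.5906/2) = Inv-Gamma(7.87, 33.84530).
E[σ²|data] = β/(α−1) = 33.84530/6.87 = 4.9265.

4.9265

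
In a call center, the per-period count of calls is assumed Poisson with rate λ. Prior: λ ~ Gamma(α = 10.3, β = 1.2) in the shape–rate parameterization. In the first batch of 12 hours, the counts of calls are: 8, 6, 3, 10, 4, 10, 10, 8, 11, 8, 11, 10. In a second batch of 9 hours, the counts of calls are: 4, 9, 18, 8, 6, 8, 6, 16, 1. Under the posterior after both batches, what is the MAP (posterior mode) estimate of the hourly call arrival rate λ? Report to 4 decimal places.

With a Gamma(shape α, rate β) prior, the Poisson likelihood is conjugate: the posterior is Gamma(α + ΣXᵢ, β + n).
Batch 1: sum of counts S = 99 over n = 12 hours.
After batch 1: Gamma(α+S, β+n) = Gamma(10.3+99, 1.2+12) = Gamma(109.3, 13.2).
Batch 2: sum of counts S = 76 over n = 9 hours.
After batch 2: Gamma(α+S, β+n) = Gamma(109.3+76, 13.2+9) = Gamma(185.3, 22.2).
Mode of Gamma(α,β) for α≥1 is (α−1)/β = 184.3/22.2 = 8.3018.

8.3018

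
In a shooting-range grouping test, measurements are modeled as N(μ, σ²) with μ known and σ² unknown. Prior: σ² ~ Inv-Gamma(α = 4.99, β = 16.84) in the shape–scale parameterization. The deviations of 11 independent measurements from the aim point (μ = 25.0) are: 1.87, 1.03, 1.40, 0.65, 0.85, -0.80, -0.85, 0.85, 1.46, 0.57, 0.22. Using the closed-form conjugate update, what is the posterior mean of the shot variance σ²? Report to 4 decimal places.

2.4201

With known mean μ and an Inverse-Gamma(α, β) prior on σ², the Normal likelihood is conjugate: posterior is Inv-Gamma(α + n/2, β + Σ(xᵢ−μ)²/2).
Σ(xᵢ−μ)² = (1.87)² + (1.03)² + (1.40)² + (0.65)² + (0.85)² + (-0.80)² + (-0.85)² + (0.85)² + (1.46)² + (0.57)² + (0.22)² = 12.2527.
Posterior: Inv-Gamma(4.99 + 11/2, 16.84 + 12.2527/2) = Inv-Gamma(10.49, 22.96635).
E[σ²|data] = β/(α−1) = 22.96635/9.49 = 2.4201.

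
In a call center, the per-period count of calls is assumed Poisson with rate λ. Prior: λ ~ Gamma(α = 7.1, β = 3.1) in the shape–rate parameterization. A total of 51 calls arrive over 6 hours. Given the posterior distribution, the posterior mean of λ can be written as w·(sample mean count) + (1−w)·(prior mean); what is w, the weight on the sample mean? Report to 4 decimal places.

0.6593

With a Gamma(shape α, rate β) prior, the Poisson likelihood is conjugate: the posterior is Gamma(α + ΣXᵢ, β + n).
Posterior mean = (α₀+S)/(β₀+n) = [n/(β₀+n)]·(S/n) + [β₀/(β₀+n)]·(α₀/β₀), so only n and β₀ enter the weight.
Weight on data w = n/(β₀+n) = 6/(3.1+6) = 6/9.1 = 0.6593.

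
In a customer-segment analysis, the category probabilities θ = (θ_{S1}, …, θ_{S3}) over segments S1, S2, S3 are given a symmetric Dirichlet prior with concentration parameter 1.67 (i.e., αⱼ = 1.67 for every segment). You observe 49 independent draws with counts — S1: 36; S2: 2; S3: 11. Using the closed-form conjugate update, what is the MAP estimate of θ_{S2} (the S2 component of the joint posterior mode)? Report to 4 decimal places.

0.0523

The Dirichlet prior is conjugate to the Multinomial likelihood: each posterior αⱼ = prior αⱼ + observed count nⱼ.
Posterior concentration: (37.67, 3.67, 12.67), total = 54.01.
Joint mode component: (α_{S2}−1)/(Σα−K) = 2.67/51.01 = 0.0523.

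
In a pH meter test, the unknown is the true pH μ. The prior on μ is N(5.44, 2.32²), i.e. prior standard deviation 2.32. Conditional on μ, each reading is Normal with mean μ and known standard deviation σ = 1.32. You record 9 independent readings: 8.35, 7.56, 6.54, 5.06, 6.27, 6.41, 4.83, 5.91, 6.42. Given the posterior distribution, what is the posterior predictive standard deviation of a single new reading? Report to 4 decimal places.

1.3890

For Normal data with known variance σ², a Normal(μ₀, σ₀²) prior on μ is conjugate. Posterior precision = 1/σ₀² + n/σ²; posterior mean is the precision-weighted average of μ₀ and x̄.
σ₀² = 2.32² = 5.3824, σ² = 1.32² = 1.7424; σ² + n·σ₀² = 1.7424 + 9·5.3824 = 50.184.
Posterior precision = 1/σ₀² + n/σ² = 1/5.3824 + 9/1.7424 = (σ² + n·σ₀²)/(σ₀²σ²) = 50.184/(5.3824·1.7424); posterior variance σₙ² = σ₀²σ²/(σ² + n·σ₀²) = 5.3824·1.7424/50.184 = 0.186878.
Predictive variance for one new observation = σₙ² + σ² = 5.3824·1.7424/50.184 + 1.7424 = σ²·(σ₀² + 50.184)/50.184 = 1.7424·55.5664/50.184 = 1.929278; SD = √(1.7424·55.5664/50.184) = 1.3890.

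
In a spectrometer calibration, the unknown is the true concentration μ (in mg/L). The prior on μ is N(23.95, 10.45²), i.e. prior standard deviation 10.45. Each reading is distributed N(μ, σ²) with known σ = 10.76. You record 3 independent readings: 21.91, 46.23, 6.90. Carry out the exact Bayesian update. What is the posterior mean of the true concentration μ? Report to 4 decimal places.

For Normal data with known variance σ², a Normal(μ₀, σ₀²) prior on μ is conjugate. Posterior precision = 1/σ₀² + n/σ²; posterior mean is the precision-weighted average of μ₀ and x̄.
Σxᵢ = 21.91 + 46.23 + 6.90 = 75.04, so n·x̄ = 75.04.
σ₀² = 10.45² = 109.2025, σ² = 10.76² = 115.7776; σ² + n·σ₀² = 115.7776 + 3·109.2025 = 443.3851.
Posterior mean = (μ₀/σ₀² + n·x̄/σ²)/(1/σ₀² + n/σ²) = (σ²·μ₀ + σ₀²·n·x̄)/(σ² + n·σ₀²) = (115.7776·23.95 + 109.2025·75.04)/443.3851 = 10967.42912/443.3851 = 24.7357.

24.7357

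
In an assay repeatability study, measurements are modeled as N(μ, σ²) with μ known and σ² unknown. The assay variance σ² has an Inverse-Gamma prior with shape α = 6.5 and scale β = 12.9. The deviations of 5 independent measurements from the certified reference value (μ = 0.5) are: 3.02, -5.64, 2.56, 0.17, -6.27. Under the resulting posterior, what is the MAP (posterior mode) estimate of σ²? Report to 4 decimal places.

With known mean μ and an Inverse-Gamma(α, β) prior on σ², the Normal likelihood is conjugate: posterior is Inv-Gamma(α + n/2, β + Σ(xᵢ−μ)²/2).
Σ(xᵢ−μ)² = (3.02)² + (-5.64)² + (2.56)² + (0.17)² + (-6.27)² = 86.8254.
Posterior: Inv-Gamma(6.5 + 5/2, 12.9 + 86.8254/2) = Inv-Gamma(9.00, 56.31270).
Mode = β/(α+1) = 56.31270/10.00 = 5.6313.

5.6313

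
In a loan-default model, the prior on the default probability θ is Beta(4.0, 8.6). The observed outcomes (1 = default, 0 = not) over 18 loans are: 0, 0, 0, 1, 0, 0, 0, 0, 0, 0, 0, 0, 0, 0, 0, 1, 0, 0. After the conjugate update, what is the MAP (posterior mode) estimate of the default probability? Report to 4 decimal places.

0.1748

The Beta prior is conjugate to a Binomial/Bernoulli likelihood; the update adds successes to α and failures to β.
Posterior: Beta(α+k, β+n−k) = Beta(4.0+2, 8.6+16) = Beta(6.0, 24.6).
Mode of Beta(a,b) for a,b>1 is (a−1)/(a+b−2) = 5.0/28.6 = 0.1748.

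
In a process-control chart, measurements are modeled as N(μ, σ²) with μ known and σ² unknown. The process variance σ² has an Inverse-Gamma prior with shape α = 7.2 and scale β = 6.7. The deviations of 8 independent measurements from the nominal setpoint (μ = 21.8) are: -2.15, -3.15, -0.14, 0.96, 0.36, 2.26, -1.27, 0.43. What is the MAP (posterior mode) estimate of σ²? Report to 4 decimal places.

1.4722

With known mean μ and an Inverse-Gamma(α, β) prior on σ², the Normal likelihood is conjugate: posterior is Inv-Gamma(α + n/2, β + Σ(xᵢ−μ)²/2).
Σ(xᵢ−μ)² = (-2.15)² + (-3.15)² + (-0.14)² + (0.96)² + (0.36)² + (2.26)² + (-1.27)² + (0.43)² = 22.5212.
Posterior: Inv-Gamma(7.2 + 8/2, 6.7 + 22.5212/2) = Inv-Gamma(11.20, 17.96060).
Mode = β/(α+1) = 17.96060/12.20 = 1.4722.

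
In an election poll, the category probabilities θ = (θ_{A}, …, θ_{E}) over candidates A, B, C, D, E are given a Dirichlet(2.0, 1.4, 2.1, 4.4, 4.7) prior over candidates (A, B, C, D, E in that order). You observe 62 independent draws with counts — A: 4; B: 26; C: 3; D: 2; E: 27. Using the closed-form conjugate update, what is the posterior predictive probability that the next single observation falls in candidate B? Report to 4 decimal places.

The Dirichlet prior is conjugate to the Multinomial likelihood: each posterior αⱼ = prior αⱼ + observed count nⱼ.
Posterior concentration: (6.0, 27.4, 5.1, 6.4, 31.7), total = 76.6.
P(next = B | data) = α_{B}/Σα = 0.3577.

0.3577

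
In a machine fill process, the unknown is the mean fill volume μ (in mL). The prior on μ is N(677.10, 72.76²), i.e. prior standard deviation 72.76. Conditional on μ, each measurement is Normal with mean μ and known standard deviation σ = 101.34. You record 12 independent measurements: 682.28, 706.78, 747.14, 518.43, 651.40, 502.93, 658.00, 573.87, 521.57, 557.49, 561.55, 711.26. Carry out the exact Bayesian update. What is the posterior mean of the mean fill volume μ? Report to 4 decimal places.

For Normal data with known variance σ², a Normal(μ₀, σ₀²) prior on μ is conjugate. Posterior precision = 1/σ₀² + n/σ²; posterior mean is the precision-weighted average of μ₀ and x̄.
Σxᵢ = 682.28 + 706.78 + 747.14 + 518.43 + 651.40 + 502.93 + 658.00 + 573.87 + 521.57 + 557.49 + 561.55 + 711.26 = 7392.7, so n·x̄ = 7392.7.
σ₀² = 72.76² = 5294.0176, σ² = 101.34² = 10269.7956; σ² + n·σ₀² = 10269.7956 + 12·5294.0176 = 73798.0068.
Posterior mean = (μ₀/σ₀² + n·x̄/σ²)/(1/σ₀² + n/σ²) = (σ²·μ₀ + σ₀²·n·x̄)/(σ² + n·σ₀²) = (10269.7956·677.10 + 5294.0176·7392.7)/73798.0068 = 46090762.51228/73798.0068 = 624.5529.

624.5529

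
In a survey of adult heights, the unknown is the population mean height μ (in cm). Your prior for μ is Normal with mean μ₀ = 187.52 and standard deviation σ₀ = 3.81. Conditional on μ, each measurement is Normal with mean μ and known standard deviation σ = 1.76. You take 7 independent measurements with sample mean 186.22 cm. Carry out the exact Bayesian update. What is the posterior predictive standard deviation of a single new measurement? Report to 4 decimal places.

For Normal data with known variance σ², a Normal(μ₀, σ₀²) prior on μ is conjugate. Posterior precision = 1/σ₀² + n/σ²; posterior mean is the precision-weighted average of μ₀ and x̄.
σ₀² = 3.81² = 14.5161, σ² = 1.76² = 3.0976; σ² + n·σ₀² = 3.0976 + 7·14.5161 = 104.7103.
Posterior precision = 1/σ₀² + n/σ² = 1/14.5161 + 7/3.0976 = (σ² + n·σ₀²)/(σ₀²σ²) = 104.7103/(14.5161·3.0976); posterior variance σₙ² = σ₀²σ²/(σ² + n·σ₀²) = 14.5161·3.0976/104.7103 = 0.429424.
Predictive variance for one new observation = σₙ² + σ² = 14.5161·3.0976/104.7103 + 3.0976 = σ²·(σ₀² + 104.7103)/104.7103 = 3.0976·119.2264/104.7103 = 3.527024; SD = √(3.0976·119.2264/104.7103) = 1.8780.

1.8780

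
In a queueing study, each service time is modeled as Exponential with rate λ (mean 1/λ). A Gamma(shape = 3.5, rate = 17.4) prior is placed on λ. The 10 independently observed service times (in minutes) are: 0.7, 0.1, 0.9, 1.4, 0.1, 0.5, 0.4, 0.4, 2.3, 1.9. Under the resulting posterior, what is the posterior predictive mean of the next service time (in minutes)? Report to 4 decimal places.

With a Gamma(shape α, rate β) prior on the exponential rate λ, the posterior after n observations with total T = Σxᵢ is Gamma(α+n, β+T).
Sum of observations T = 8.7 minutes; n = 10.
Posterior: Gamma(3.5+10, 17.4+8.7) = Gamma(13.5, 26.1).
The predictive distribution for the next observation is Lomax; its mean is β/(α−1) = 26.1/12.5 = 2.0880.

2.0880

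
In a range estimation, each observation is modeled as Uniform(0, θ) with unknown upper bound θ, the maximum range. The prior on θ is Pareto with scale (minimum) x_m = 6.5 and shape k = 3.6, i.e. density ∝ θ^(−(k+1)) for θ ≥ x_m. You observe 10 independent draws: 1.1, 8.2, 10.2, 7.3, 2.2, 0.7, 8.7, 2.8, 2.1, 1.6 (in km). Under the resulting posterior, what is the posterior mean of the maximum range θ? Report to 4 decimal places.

A Pareto(scale x_m, shape k) prior on the upper bound θ of Uniform(0, θ) is conjugate: posterior is Pareto(max(x_m, max xᵢ), k + n).
Sample maximum = 10.2; prior scale x_m = 6.5 → posterior scale = max = 10.2.
Posterior shape = 3.6 + 10 = 13.6.
E[θ|data] = k·x_m/(k−1) = 13.6·10.2/12.6 = 11.0095.

11.0095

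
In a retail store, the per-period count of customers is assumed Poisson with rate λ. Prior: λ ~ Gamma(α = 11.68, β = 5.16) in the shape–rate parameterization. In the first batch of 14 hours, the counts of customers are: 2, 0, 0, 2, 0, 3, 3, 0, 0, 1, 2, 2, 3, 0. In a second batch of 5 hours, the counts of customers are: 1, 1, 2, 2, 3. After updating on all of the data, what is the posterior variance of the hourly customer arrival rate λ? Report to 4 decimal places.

0.0663

With a Gamma(shape α, rate β) prior, the Poisson likelihood is conjugate: the posterior is Gamma(α + ΣXᵢ, β + n).
Batch 1: sum of counts S = 18 over n = 14 hours.
After batch 1: Gamma(α+S, β+n) = Gamma(11.68+18, 5.16+14) = Gamma(29.68, 19.16).
Batch 2: sum of counts S = 9 over n = 5 hours.
After batch 2: Gamma(α+S, β+n) = Gamma(29.68+9, 19.16+5) = Gamma(38.68, 24.16).
Var = α/β² = 38.68/24.16² = 0.0663.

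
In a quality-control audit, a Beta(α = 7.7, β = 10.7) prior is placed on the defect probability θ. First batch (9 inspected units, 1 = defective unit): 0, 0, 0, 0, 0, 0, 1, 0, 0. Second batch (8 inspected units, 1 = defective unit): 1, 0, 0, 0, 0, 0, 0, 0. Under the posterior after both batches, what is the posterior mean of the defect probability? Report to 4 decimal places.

The Beta prior is conjugate to a Binomial/Bernoulli likelihood; the update adds successes to α and failures to β.
After batch 1: Beta(7.7+1, 10.7+8) = Beta(8.7, 18.7).
After batch 2: Beta(8.7+1, 18.7+7) = Beta(9.7, 25.7).
Posterior mean = α/(α+β) = 9.7/35.4 = 0.2740.

0.2740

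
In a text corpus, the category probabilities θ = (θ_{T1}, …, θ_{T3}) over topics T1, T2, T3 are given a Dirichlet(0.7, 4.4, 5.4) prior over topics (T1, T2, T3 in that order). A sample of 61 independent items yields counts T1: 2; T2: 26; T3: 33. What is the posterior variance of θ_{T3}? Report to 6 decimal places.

0.003429

The Dirichlet prior is conjugate to the Multinomial likelihood: each posterior αⱼ = prior αⱼ + observed count nⱼ.
Posterior concentration: (2.7, 30.4, 38.4), total = 71.5.
Var[θ_j] = α_j(Σα−α_j)/((Σα)²(Σα+1)) = 38.4·33.1/(71.5²·72.5) = 0.003429.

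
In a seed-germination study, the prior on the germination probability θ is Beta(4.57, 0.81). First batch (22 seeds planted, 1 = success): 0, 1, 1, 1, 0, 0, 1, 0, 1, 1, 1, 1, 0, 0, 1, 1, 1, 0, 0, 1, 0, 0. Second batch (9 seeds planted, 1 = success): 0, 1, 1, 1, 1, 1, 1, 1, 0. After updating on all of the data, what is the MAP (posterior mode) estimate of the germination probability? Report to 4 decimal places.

0.6565

The Beta prior is conjugate to a Binomial/Bernoulli likelihood; the update adds successes to α and failures to β.
After batch 1: Beta(4.57+12, 0.81+10) = Beta(16.57, 10.81).
After batch 2: Beta(16.57+7, 10.81+2) = Beta(23.57, 12.81).
Mode of Beta(a,b) for a,b>1 is (a−1)/(a+b−2) = 22.57/34.38 = 0.6565.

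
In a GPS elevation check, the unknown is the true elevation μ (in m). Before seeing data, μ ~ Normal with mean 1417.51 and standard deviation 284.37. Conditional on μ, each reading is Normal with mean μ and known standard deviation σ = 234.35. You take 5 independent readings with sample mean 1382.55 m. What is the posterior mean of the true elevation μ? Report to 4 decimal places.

For Normal data with known variance σ², a Normal(μ₀, σ₀²) prior on μ is conjugate. Posterior precision = 1/σ₀² + n/σ²; posterior mean is the precision-weighted average of μ₀ and x̄.
n·x̄ = 5·1382.55 = 6912.75.
σ₀² = 284.37² = 80866.2969, σ² = 234.35² = 54919.9225; σ² + n·σ₀² = 54919.9225 + 5·80866.2969 = 459251.407.
Posterior mean = (μ₀/σ₀² + n·x̄/σ²)/(1/σ₀² + n/σ²) = (σ²·μ₀ + σ₀²·n·x̄)/(σ² + n·σ₀²) = (54919.9225·1417.51 + 80866.2969·6912.75)/459251.407 = 636858033.23845/459251.407 = 1386.7307.

1386.7307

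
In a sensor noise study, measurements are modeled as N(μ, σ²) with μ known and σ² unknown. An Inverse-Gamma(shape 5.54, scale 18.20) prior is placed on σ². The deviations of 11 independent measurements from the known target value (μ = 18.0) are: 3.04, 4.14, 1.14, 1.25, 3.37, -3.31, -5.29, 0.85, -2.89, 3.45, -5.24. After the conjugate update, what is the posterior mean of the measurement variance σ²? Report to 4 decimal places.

With known mean μ and an Inverse-Gamma(α, β) prior on σ², the Normal likelihood is conjugate: posterior is Inv-Gamma(α + n/2, β + Σ(xᵢ−μ)²/2).
Σ(xᵢ−μ)² = (3.04)² + (4.14)² + (1.14)² + (1.25)² + (3.37)² + (-3.31)² + (-5.29)² + (0.85)² + (-2.89)² + (3.45)² + (-5.24)² = 127.9751.
Posterior: Inv-Gamma(5.54 + 11/2, 18.20 + 127.9751/2) = Inv-Gamma(11.04, 82.18755).
E[σ²|data] = β/(α−1) = 82.18755/10.04 = 8.1860.

8.1860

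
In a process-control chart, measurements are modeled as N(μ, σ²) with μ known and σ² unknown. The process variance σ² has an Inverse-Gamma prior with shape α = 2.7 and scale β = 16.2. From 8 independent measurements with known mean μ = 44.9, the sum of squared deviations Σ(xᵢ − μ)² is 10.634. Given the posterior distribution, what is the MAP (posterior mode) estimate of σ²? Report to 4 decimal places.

With known mean μ and an Inverse-Gamma(α, β) prior on σ², the Normal likelihood is conjugate: posterior is Inv-Gamma(α + n/2, β + Σ(xᵢ−μ)²/2).
Posterior: Inv-Gamma(2.7 + 8/2, 16.2 + 10.634/2) = Inv-Gamma(6.70, 21.5170).
Mode = β/(α+1) = 21.5170/7.70 = 2.7944.

2.7944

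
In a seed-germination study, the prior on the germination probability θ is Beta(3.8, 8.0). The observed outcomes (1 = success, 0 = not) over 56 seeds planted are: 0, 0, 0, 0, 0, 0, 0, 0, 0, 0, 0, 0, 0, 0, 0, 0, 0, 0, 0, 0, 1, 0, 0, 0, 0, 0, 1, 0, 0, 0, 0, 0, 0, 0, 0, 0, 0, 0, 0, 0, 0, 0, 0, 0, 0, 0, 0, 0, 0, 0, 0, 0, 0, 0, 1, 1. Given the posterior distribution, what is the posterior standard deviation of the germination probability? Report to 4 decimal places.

0.0385

The Beta prior is conjugate to a Binomial/Bernoulli likelihood; the update adds successes to α and failures to β.
Posterior: Beta(α+k, β+n−k) = Beta(3.8+4, 8.0+52) = Beta(7.8, 60.0).
Var = αβ/((α+β)²(α+β+1)) = 7.8·60.0/(67.8²·68.8) = 0.00147978; SD = √0.00147978 = 0.0385.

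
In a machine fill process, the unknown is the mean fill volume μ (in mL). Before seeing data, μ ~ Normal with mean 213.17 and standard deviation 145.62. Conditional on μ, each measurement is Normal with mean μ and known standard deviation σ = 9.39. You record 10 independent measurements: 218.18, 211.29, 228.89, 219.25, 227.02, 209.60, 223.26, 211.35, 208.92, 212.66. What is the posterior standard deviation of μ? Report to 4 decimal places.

2.9688

For Normal data with known variance σ², a Normal(μ₀, σ₀²) prior on μ is conjugate. Posterior precision = 1/σ₀² + n/σ²; posterior mean is the precision-weighted average of μ₀ and x̄.
σ₀² = 145.62² = 21205.1844, σ² = 9.39² = 88.1721; σ² + n·σ₀² = 88.1721 + 10·21205.1844 = 212140.0161.
Posterior precision = 1/σ₀² + n/σ² = 1/21205.1844 + 10/88.1721 = (σ² + n·σ₀²)/(σ₀²σ²) = 212140.0161/(21205.1844·88.1721); posterior variance σₙ² = σ₀²σ²/(σ² + n·σ₀²) = 21205.1844·88.1721/212140.0161 = 8.813545.
Posterior SD = √σₙ² = √(21205.1844·88.1721/212140.0161) = 2.9688.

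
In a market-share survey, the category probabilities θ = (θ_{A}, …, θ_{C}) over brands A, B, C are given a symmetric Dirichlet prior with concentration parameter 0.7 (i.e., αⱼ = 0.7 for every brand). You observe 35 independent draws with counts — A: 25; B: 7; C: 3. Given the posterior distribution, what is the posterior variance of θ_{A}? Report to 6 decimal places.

The Dirichlet prior is conjugate to the Multinomial likelihood: each posterior αⱼ = prior αⱼ + observed count nⱼ.
Posterior concentration: (25.7, 7.7, 3.7), total = 37.1.
Var[θ_j] = α_j(Σα−α_j)/((Σα)²(Σα+1)) = 25.7·11.4/(37.1²·38.1) = 0.005587.

0.005587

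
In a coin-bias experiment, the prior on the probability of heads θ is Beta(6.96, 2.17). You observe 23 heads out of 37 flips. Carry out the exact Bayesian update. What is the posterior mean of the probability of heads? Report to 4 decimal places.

0.6495

The Beta prior is conjugate to a Binomial/Bernoulli likelihood; the update adds successes to α and failures to β.
Posterior: Beta(α+k, β+n−k) = Beta(6.96+23, 2.17+14) = Beta(29.96, 16.17).
Posterior mean = α/(α+β) = 29.96/46.13 = 0.6495.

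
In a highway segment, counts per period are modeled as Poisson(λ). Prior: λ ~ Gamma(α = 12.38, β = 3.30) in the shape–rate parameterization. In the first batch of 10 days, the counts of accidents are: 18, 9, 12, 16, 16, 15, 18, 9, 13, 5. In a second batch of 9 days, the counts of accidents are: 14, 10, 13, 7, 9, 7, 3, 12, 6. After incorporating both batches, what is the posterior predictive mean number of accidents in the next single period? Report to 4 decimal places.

10.0619

With a Gamma(shape α, rate β) prior, the Poisson likelihood is conjugate: the posterior is Gamma(α + ΣXᵢ, β + n).
Batch 1: sum of counts S = 131 over n = 10 days.
After batch 1: Gamma(α+S, β+n) = Gamma(12.38+131, 3.30+10) = Gamma(143.38, 13.30).
Batch 2: sum of counts S = 81 over n = 9 days.
After batch 2: Gamma(α+S, β+n) = Gamma(143.38+81, 13.30+9) = Gamma(224.38, 22.30).
The predictive distribution for one future period is NegBinom with mean α/β = 10.0619.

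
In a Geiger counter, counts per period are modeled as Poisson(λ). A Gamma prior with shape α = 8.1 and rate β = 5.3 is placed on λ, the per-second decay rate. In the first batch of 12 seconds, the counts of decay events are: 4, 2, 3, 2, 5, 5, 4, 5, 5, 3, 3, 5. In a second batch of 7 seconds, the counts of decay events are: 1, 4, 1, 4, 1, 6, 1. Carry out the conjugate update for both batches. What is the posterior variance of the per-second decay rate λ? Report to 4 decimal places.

With a Gamma(shape α, rate β) prior, the Poisson likelihood is conjugate: the posterior is Gamma(α + ΣXᵢ, β + n).
Batch 1: sum of counts S = 46 over n = 12 seconds.
After batch 1: Gamma(α+S, β+n) = Gamma(8.1+46, 5.3+12) = Gamma(54.1, 17.3).
Batch 2: sum of counts S = 18 over n = 7 seconds.
After batch 2: Gamma(α+S, β+n) = Gamma(54.1+18, 17.3+7) = Gamma(72.1, 24.3).
Var = α/β² = 72.1/24.3² = 0.1221.

0.1221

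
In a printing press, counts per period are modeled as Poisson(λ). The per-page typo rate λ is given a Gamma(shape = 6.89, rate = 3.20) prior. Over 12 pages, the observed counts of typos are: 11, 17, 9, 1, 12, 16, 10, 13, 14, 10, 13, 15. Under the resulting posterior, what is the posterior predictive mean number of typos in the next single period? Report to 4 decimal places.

9.7296

With a Gamma(shape α, rate β) prior, the Poisson likelihood is conjugate: the posterior is Gamma(α + ΣXᵢ, β + n).
Sum of counts S = 141 over n = 12 pages.
Posterior: Gamma(α+S, β+n) = Gamma(6.89+141, 3.20+12) = Gamma(147.89, 15.20).
The predictive distribution for one future period is NegBinom with mean α/β = 9.7296.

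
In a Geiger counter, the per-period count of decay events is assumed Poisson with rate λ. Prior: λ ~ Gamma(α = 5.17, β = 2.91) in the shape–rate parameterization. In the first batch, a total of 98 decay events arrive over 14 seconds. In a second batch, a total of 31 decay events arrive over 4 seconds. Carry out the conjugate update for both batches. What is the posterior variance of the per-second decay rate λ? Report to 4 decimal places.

With a Gamma(shape α, rate β) prior, the Poisson likelihood is conjugate: the posterior is Gamma(α + ΣXᵢ, β + n).
After batch 1: Gamma(α+S, β+n) = Gamma(5.17+98, 2.91+14) = Gamma(103.17, 16.91).
After batch 2: Gamma(α+S, β+n) = Gamma(103.17+31, 16.91+4) = Gamma(134.17, 20.91).
Var = α/β² = 134.17/20.91² = 0.3069.

0.3069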